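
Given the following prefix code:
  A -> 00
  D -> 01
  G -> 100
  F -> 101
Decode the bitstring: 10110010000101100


Decoding step by step:
Bits 101 -> F
Bits 100 -> G
Bits 100 -> G
Bits 00 -> A
Bits 101 -> F
Bits 100 -> G


Decoded message: FGGAFG


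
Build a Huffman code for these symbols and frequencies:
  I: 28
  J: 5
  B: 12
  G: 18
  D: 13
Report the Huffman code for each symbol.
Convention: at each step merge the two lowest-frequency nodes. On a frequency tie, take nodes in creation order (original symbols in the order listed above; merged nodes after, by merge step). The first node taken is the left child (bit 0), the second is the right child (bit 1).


Huffman tree construction:
Step 1: Merge J(5) + B(12) = 17
Step 2: Merge D(13) + (J+B)(17) = 30
Step 3: Merge G(18) + I(28) = 46
Step 4: Merge (D+(J+B))(30) + (G+I)(46) = 76
Read each symbol's code off the tree from the root (left child = 0, right child = 1).

Codes:
  I: 11 (length 2)
  J: 010 (length 3)
  B: 011 (length 3)
  G: 10 (length 2)
  D: 00 (length 2)
Average code length: 169/76 = 2.2237 bits/symbol


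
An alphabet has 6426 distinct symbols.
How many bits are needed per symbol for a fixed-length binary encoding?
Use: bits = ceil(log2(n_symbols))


log2(6426) = 12.6497
Bracket: 2^12 = 4096 < 6426 <= 2^13 = 8192
So ceil(log2(6426)) = 13

bits = ceil(log2(6426)) = ceil(12.6497) = 13 bits


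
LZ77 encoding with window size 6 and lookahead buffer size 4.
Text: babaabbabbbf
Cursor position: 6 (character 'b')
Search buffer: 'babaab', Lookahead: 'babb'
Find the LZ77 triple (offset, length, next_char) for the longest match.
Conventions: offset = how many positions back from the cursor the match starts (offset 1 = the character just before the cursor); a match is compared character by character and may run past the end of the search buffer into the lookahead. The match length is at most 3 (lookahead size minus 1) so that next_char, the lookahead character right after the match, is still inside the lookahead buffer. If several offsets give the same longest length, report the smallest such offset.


Try each offset into the search buffer:
  offset=1 (pos 5, char 'b'): match length 1
  offset=2 (pos 4, char 'a'): match length 0
  offset=3 (pos 3, char 'a'): match length 0
  offset=4 (pos 2, char 'b'): match length 2
  offset=5 (pos 1, char 'a'): match length 0
  offset=6 (pos 0, char 'b'): match length 3
Longest match has length 3 at offset 6.
next_char = character at position 6 + 3 = 9 -> 'b'

Best match: offset=6, length=3 (matching 'bab' starting at position 0)
LZ77 triple: (6, 3, 'b')


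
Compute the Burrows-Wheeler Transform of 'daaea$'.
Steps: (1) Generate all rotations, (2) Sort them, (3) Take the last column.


Rotations (sorted):
  0: $daaea -> last char: a
  1: a$daae -> last char: e
  2: aaea$d -> last char: d
  3: aea$da -> last char: a
  4: daaea$ -> last char: $
  5: ea$daa -> last char: a


BWT = aeda$a


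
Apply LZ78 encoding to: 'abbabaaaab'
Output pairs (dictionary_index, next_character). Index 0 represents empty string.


LZ78 encoding steps:
Dictionary: {0: ''}
Step 1: w='' (idx 0), next='a' -> output (0, 'a'), add 'a' as idx 1
Step 2: w='' (idx 0), next='b' -> output (0, 'b'), add 'b' as idx 2
Step 3: w='b' (idx 2), next='a' -> output (2, 'a'), add 'ba' as idx 3
Step 4: w='ba' (idx 3), next='a' -> output (3, 'a'), add 'baa' as idx 4
Step 5: w='a' (idx 1), next='a' -> output (1, 'a'), add 'aa' as idx 5
Step 6: w='b' (idx 2), end of input -> output (2, '')


Encoded: [(0, 'a'), (0, 'b'), (2, 'a'), (3, 'a'), (1, 'a'), (2, '')]


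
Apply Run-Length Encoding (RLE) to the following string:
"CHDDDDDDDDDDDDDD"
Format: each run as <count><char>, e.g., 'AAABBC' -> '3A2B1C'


Scanning runs left to right:
  i=0: run of 'C' x 1 -> '1C'
  i=1: run of 'H' x 1 -> '1H'
  i=2: run of 'D' x 14 -> '14D'

RLE = 1C1H14D


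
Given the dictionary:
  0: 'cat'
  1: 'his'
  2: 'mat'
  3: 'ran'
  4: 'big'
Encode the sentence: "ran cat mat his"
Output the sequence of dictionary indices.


Look up each word in the dictionary:
  'ran' -> 3
  'cat' -> 0
  'mat' -> 2
  'his' -> 1

Encoded: [3, 0, 2, 1]


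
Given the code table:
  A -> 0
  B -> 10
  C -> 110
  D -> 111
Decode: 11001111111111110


Decoding:
110 -> C
0 -> A
111 -> D
111 -> D
111 -> D
111 -> D
0 -> A


Result: CADDDDA


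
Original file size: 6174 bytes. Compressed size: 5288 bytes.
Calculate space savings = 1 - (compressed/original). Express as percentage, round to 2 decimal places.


ratio = compressed/original = 5288/6174 = 0.856495
savings = 1 - ratio = 1 - 0.856495 = 0.143505
as a percentage: 0.143505 * 100 = 14.35%

Space savings = 1 - 5288/6174 = 14.35%


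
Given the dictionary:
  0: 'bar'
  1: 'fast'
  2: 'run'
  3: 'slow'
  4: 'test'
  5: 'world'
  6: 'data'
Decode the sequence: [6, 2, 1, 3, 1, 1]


Look up each index in the dictionary:
  6 -> 'data'
  2 -> 'run'
  1 -> 'fast'
  3 -> 'slow'
  1 -> 'fast'
  1 -> 'fast'

Decoded: "data run fast slow fast fast"


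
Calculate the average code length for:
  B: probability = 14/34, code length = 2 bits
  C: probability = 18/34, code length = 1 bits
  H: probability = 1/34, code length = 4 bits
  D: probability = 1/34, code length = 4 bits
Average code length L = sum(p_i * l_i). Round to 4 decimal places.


Weighted contributions p_i * l_i:
  B: (14/34) * 2 = 28/34
  C: (18/34) * 1 = 18/34
  H: (1/34) * 4 = 4/34
  D: (1/34) * 4 = 4/34
Sum = (28 + 18 + 4 + 4)/34 = 54/34

L = 54/34 = 1.5882 bits/symbol


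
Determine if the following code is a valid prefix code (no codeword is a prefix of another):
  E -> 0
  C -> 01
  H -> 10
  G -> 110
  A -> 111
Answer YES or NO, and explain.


Checking each pair (does one codeword prefix another?):
  E='0' vs C='01': prefix -- VIOLATION

NO -- this is NOT a valid prefix code. E (0) is a prefix of C (01).


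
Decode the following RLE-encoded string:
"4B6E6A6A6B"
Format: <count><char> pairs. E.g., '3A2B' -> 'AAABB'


Expanding each <count><char> pair:
  4B -> 'BBBB'
  6E -> 'EEEEEE'
  6A -> 'AAAAAA'
  6A -> 'AAAAAA'
  6B -> 'BBBBBB'

Decoded = BBBBEEEEEEAAAAAAAAAAAABBBBBB


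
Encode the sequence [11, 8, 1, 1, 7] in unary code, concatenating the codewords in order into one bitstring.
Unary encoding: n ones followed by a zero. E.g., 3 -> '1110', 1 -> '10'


Encode each number as n ones followed by a terminating 0:
  11 -> 111111111110 (12 bits)
  8 -> 111111110 (9 bits)
  1 -> 10 (2 bits)
  1 -> 10 (2 bits)
  7 -> 11111110 (8 bits)
Total length = 12 + 9 + 2 + 2 + 8 = 33 bits.

Unary([11, 8, 1, 1, 7]) = 111111111110111111110101011111110 (33 bits)


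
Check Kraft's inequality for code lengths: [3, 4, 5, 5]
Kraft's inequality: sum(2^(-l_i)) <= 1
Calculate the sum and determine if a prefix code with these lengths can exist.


Sum = 2^(-3) + 2^(-4) + 2^(-5) + 2^(-5)
    = 0.125 + 0.0625 + 0.03125 + 0.03125
    = 8/32 = 0.25
Since 0.25 <= 1, Kraft's inequality IS satisfied.
A prefix code with these lengths CAN exist.

Kraft sum = 0.25. Satisfied.


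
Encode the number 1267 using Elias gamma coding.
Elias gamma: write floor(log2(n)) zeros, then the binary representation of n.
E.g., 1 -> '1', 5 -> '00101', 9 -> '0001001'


num_bits = floor(log2(1267)) + 1 = 11
leading_zeros = num_bits - 1 = 10
binary(1267) = 10011110011

Elias gamma(1267) = '0000000000' + '10011110011' = 000000000010011110011 (21 bits)


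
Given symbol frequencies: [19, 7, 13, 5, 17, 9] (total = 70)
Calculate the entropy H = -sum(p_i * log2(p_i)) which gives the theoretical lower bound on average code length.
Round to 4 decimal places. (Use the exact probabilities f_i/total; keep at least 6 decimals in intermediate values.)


Per-symbol terms -p_i * log2(p_i) with p_i = f_i/70:
  p = 19/70 = 0.271429: log2(p) = -1.881356, -p*log2(p) = 0.510654
  p = 7/70 = 0.100000: log2(p) = -3.321928, -p*log2(p) = 0.332193
  p = 13/70 = 0.185714: log2(p) = -2.428843, -p*log2(p) = 0.451071
  p = 5/70 = 0.071429: log2(p) = -3.807355, -p*log2(p) = 0.271954
  p = 17/70 = 0.242857: log2(p) = -2.041820, -p*log2(p) = 0.495871
  p = 9/70 = 0.128571: log2(p) = -2.959358, -p*log2(p) = 0.380489
H = 0.510654 + 0.332193 + 0.451071 + 0.271954 + 0.495871 + 0.380489 = 2.442232

H = 2.4422 bits/symbol


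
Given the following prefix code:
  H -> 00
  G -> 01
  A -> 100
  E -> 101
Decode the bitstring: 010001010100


Decoding step by step:
Bits 01 -> G
Bits 00 -> H
Bits 01 -> G
Bits 01 -> G
Bits 01 -> G
Bits 00 -> H


Decoded message: GHGGGH


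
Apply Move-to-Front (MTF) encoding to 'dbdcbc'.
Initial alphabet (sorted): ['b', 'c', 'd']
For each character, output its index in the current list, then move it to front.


MTF encoding:
'd': index 2 in ['b', 'c', 'd'] -> ['d', 'b', 'c']
'b': index 1 in ['d', 'b', 'c'] -> ['b', 'd', 'c']
'd': index 1 in ['b', 'd', 'c'] -> ['d', 'b', 'c']
'c': index 2 in ['d', 'b', 'c'] -> ['c', 'd', 'b']
'b': index 2 in ['c', 'd', 'b'] -> ['b', 'c', 'd']
'c': index 1 in ['b', 'c', 'd'] -> ['c', 'b', 'd']


Output: [2, 1, 1, 2, 2, 1]


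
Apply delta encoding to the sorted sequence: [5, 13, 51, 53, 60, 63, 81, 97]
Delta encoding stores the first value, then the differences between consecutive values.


First value: 5
Deltas:
  13 - 5 = 8
  51 - 13 = 38
  53 - 51 = 2
  60 - 53 = 7
  63 - 60 = 3
  81 - 63 = 18
  97 - 81 = 16


Delta encoded: [5, 8, 38, 2, 7, 3, 18, 16]


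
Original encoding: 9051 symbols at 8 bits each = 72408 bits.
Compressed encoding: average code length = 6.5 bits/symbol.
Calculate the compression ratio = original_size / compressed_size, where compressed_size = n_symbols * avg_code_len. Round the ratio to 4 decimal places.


original_size = n_symbols * orig_bits = 9051 * 8 = 72408 bits
compressed_size = n_symbols * avg_code_len = 9051 * 6.5 = 58831.5 bits
ratio = original_size / compressed_size = 72408 / 58831.5 = 1.2308

Compression ratio = 1.2308


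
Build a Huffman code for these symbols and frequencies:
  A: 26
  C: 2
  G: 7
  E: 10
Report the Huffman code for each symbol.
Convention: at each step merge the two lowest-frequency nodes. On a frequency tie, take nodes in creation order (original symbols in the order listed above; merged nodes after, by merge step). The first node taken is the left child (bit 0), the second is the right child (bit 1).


Huffman tree construction:
Step 1: Merge C(2) + G(7) = 9
Step 2: Merge (C+G)(9) + E(10) = 19
Step 3: Merge ((C+G)+E)(19) + A(26) = 45
Read each symbol's code off the tree from the root (left child = 0, right child = 1).

Codes:
  A: 1 (length 1)
  C: 000 (length 3)
  G: 001 (length 3)
  E: 01 (length 2)
Average code length: 73/45 = 1.6222 bits/symbol


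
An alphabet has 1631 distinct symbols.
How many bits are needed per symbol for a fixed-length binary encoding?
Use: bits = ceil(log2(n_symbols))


log2(1631) = 10.6715
Bracket: 2^10 = 1024 < 1631 <= 2^11 = 2048
So ceil(log2(1631)) = 11

bits = ceil(log2(1631)) = ceil(10.6715) = 11 bits


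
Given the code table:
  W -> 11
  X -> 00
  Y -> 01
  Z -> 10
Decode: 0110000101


Decoding:
01 -> Y
10 -> Z
00 -> X
01 -> Y
01 -> Y


Result: YZXYY


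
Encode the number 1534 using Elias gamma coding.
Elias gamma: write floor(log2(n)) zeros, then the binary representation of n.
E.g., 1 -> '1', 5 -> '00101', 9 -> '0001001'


num_bits = floor(log2(1534)) + 1 = 11
leading_zeros = num_bits - 1 = 10
binary(1534) = 10111111110

Elias gamma(1534) = '0000000000' + '10111111110' = 000000000010111111110 (21 bits)


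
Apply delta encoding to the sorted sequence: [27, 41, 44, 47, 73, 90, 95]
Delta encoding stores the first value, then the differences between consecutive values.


First value: 27
Deltas:
  41 - 27 = 14
  44 - 41 = 3
  47 - 44 = 3
  73 - 47 = 26
  90 - 73 = 17
  95 - 90 = 5


Delta encoded: [27, 14, 3, 3, 26, 17, 5]


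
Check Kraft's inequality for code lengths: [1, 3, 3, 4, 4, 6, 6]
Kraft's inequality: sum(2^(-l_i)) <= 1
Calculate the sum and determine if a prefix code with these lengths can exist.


Sum = 2^(-1) + 2^(-3) + 2^(-3) + 2^(-4) + 2^(-4) + 2^(-6) + 2^(-6)
    = 0.5 + 0.125 + 0.125 + 0.0625 + 0.0625 + 0.015625 + 0.015625
    = 58/64 = 0.90625
Since 0.90625 <= 1, Kraft's inequality IS satisfied.
A prefix code with these lengths CAN exist.

Kraft sum = 0.90625. Satisfied.


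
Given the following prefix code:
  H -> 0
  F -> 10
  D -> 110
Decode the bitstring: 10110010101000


Decoding step by step:
Bits 10 -> F
Bits 110 -> D
Bits 0 -> H
Bits 10 -> F
Bits 10 -> F
Bits 10 -> F
Bits 0 -> H
Bits 0 -> H


Decoded message: FDHFFFHH


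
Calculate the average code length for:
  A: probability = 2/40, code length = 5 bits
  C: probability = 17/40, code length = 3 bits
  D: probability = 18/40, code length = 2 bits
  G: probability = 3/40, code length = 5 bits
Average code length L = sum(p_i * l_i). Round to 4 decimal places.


Weighted contributions p_i * l_i:
  A: (2/40) * 5 = 10/40
  C: (17/40) * 3 = 51/40
  D: (18/40) * 2 = 36/40
  G: (3/40) * 5 = 15/40
Sum = (10 + 51 + 36 + 15)/40 = 112/40

L = 112/40 = 2.8000 bits/symbol


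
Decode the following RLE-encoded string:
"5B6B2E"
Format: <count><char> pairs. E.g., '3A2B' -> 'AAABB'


Expanding each <count><char> pair:
  5B -> 'BBBBB'
  6B -> 'BBBBBB'
  2E -> 'EE'

Decoded = BBBBBBBBBBBEE


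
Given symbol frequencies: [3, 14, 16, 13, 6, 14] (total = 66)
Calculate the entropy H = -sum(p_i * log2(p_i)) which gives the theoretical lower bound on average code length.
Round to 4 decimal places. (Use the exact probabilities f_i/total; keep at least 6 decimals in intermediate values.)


Per-symbol terms -p_i * log2(p_i) with p_i = f_i/66:
  p = 3/66 = 0.045455: log2(p) = -4.459432, -p*log2(p) = 0.202701
  p = 14/66 = 0.212121: log2(p) = -2.237039, -p*log2(p) = 0.474523
  p = 16/66 = 0.242424: log2(p) = -2.044394, -p*log2(p) = 0.495611
  p = 13/66 = 0.196970: log2(p) = -2.343954, -p*log2(p) = 0.461688
  p = 6/66 = 0.090909: log2(p) = -3.459432, -p*log2(p) = 0.314494
  p = 14/66 = 0.212121: log2(p) = -2.237039, -p*log2(p) = 0.474523
H = 0.202701 + 0.474523 + 0.495611 + 0.461688 + 0.314494 + 0.474523 = 2.423540

H = 2.4235 bits/symbol


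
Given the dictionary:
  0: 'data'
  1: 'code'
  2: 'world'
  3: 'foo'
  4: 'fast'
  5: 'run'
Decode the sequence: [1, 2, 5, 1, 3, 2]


Look up each index in the dictionary:
  1 -> 'code'
  2 -> 'world'
  5 -> 'run'
  1 -> 'code'
  3 -> 'foo'
  2 -> 'world'

Decoded: "code world run code foo world"


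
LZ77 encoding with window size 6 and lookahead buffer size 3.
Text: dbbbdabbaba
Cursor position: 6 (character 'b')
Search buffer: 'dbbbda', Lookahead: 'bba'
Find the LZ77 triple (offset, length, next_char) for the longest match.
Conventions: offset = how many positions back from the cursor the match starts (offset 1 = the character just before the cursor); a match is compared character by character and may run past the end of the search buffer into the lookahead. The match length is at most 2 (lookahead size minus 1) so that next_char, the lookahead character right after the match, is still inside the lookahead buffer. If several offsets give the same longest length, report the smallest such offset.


Try each offset into the search buffer:
  offset=1 (pos 5, char 'a'): match length 0
  offset=2 (pos 4, char 'd'): match length 0
  offset=3 (pos 3, char 'b'): match length 1
  offset=4 (pos 2, char 'b'): match length 2
  offset=5 (pos 1, char 'b'): match length 2
  offset=6 (pos 0, char 'd'): match length 0
Longest match has length 2, found at offsets 4, 5; take the smallest, offset 4.
next_char = character at position 6 + 2 = 8 -> 'a'

Best match: offset=4, length=2 (matching 'bb' starting at position 2)
LZ77 triple: (4, 2, 'a')


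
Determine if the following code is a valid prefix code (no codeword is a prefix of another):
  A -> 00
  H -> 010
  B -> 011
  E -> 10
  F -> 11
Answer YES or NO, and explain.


Checking each pair (does one codeword prefix another?):
  A='00' vs H='010': no prefix
  A='00' vs B='011': no prefix
  A='00' vs E='10': no prefix
  A='00' vs F='11': no prefix
  H='010' vs A='00': no prefix
  H='010' vs B='011': no prefix
  H='010' vs E='10': no prefix
  H='010' vs F='11': no prefix
  B='011' vs A='00': no prefix
  B='011' vs H='010': no prefix
  B='011' vs E='10': no prefix
  B='011' vs F='11': no prefix
  E='10' vs A='00': no prefix
  E='10' vs H='010': no prefix
  E='10' vs B='011': no prefix
  E='10' vs F='11': no prefix
  F='11' vs A='00': no prefix
  F='11' vs H='010': no prefix
  F='11' vs B='011': no prefix
  F='11' vs E='10': no prefix
No violation found over all pairs.

YES -- this is a valid prefix code. No codeword is a prefix of any other codeword.


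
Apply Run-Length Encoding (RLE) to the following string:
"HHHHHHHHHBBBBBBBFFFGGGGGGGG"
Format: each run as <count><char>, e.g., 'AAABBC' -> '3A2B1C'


Scanning runs left to right:
  i=0: run of 'H' x 9 -> '9H'
  i=9: run of 'B' x 7 -> '7B'
  i=16: run of 'F' x 3 -> '3F'
  i=19: run of 'G' x 8 -> '8G'

RLE = 9H7B3F8G


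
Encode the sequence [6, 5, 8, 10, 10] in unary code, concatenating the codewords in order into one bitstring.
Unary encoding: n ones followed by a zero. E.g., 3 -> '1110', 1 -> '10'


Encode each number as n ones followed by a terminating 0:
  6 -> 1111110 (7 bits)
  5 -> 111110 (6 bits)
  8 -> 111111110 (9 bits)
  10 -> 11111111110 (11 bits)
  10 -> 11111111110 (11 bits)
Total length = 7 + 6 + 9 + 11 + 11 = 44 bits.

Unary([6, 5, 8, 10, 10]) = 11111101111101111111101111111111011111111110 (44 bits)


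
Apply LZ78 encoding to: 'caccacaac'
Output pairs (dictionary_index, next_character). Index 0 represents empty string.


LZ78 encoding steps:
Dictionary: {0: ''}
Step 1: w='' (idx 0), next='c' -> output (0, 'c'), add 'c' as idx 1
Step 2: w='' (idx 0), next='a' -> output (0, 'a'), add 'a' as idx 2
Step 3: w='c' (idx 1), next='c' -> output (1, 'c'), add 'cc' as idx 3
Step 4: w='a' (idx 2), next='c' -> output (2, 'c'), add 'ac' as idx 4
Step 5: w='a' (idx 2), next='a' -> output (2, 'a'), add 'aa' as idx 5
Step 6: w='c' (idx 1), end of input -> output (1, '')


Encoded: [(0, 'c'), (0, 'a'), (1, 'c'), (2, 'c'), (2, 'a'), (1, '')]


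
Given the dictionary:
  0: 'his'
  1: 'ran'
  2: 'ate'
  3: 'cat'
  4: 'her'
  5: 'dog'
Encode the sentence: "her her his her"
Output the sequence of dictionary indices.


Look up each word in the dictionary:
  'her' -> 4
  'her' -> 4
  'his' -> 0
  'her' -> 4

Encoded: [4, 4, 0, 4]


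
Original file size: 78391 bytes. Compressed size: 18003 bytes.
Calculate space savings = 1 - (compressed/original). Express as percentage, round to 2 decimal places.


ratio = compressed/original = 18003/78391 = 0.229656
savings = 1 - ratio = 1 - 0.229656 = 0.770344
as a percentage: 0.770344 * 100 = 77.03%

Space savings = 1 - 18003/78391 = 77.03%


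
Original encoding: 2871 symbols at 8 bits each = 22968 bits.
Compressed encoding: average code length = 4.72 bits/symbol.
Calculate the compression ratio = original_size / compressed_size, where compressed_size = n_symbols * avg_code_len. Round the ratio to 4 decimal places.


original_size = n_symbols * orig_bits = 2871 * 8 = 22968 bits
compressed_size = n_symbols * avg_code_len = 2871 * 4.72 = 13551.12 bits
ratio = original_size / compressed_size = 22968 / 13551.12 = 1.6949

Compression ratio = 1.6949


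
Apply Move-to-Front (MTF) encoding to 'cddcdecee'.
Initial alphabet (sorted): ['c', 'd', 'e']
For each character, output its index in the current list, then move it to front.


MTF encoding:
'c': index 0 in ['c', 'd', 'e'] -> ['c', 'd', 'e']
'd': index 1 in ['c', 'd', 'e'] -> ['d', 'c', 'e']
'd': index 0 in ['d', 'c', 'e'] -> ['d', 'c', 'e']
'c': index 1 in ['d', 'c', 'e'] -> ['c', 'd', 'e']
'd': index 1 in ['c', 'd', 'e'] -> ['d', 'c', 'e']
'e': index 2 in ['d', 'c', 'e'] -> ['e', 'd', 'c']
'c': index 2 in ['e', 'd', 'c'] -> ['c', 'e', 'd']
'e': index 1 in ['c', 'e', 'd'] -> ['e', 'c', 'd']
'e': index 0 in ['e', 'c', 'd'] -> ['e', 'c', 'd']


Output: [0, 1, 0, 1, 1, 2, 2, 1, 0]


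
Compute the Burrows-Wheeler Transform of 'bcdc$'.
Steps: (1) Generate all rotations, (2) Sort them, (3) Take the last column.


Rotations (sorted):
  0: $bcdc -> last char: c
  1: bcdc$ -> last char: $
  2: c$bcd -> last char: d
  3: cdc$b -> last char: b
  4: dc$bc -> last char: c


BWT = c$dbc


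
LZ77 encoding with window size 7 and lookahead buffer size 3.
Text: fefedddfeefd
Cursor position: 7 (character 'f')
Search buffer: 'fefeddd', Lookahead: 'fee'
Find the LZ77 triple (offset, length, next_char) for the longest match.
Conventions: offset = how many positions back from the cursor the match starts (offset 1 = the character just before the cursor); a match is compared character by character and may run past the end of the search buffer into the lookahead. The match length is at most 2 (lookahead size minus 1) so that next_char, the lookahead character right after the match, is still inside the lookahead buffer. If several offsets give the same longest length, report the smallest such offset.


Try each offset into the search buffer:
  offset=1 (pos 6, char 'd'): match length 0
  offset=2 (pos 5, char 'd'): match length 0
  offset=3 (pos 4, char 'd'): match length 0
  offset=4 (pos 3, char 'e'): match length 0
  offset=5 (pos 2, char 'f'): match length 2
  offset=6 (pos 1, char 'e'): match length 0
  offset=7 (pos 0, char 'f'): match length 2
Longest match has length 2, found at offsets 5, 7; take the smallest, offset 5.
next_char = character at position 7 + 2 = 9 -> 'e'

Best match: offset=5, length=2 (matching 'fe' starting at position 2)
LZ77 triple: (5, 2, 'e')


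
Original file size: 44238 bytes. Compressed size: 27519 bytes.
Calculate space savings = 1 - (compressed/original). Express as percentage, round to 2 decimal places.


ratio = compressed/original = 27519/44238 = 0.622067
savings = 1 - ratio = 1 - 0.622067 = 0.377933
as a percentage: 0.377933 * 100 = 37.79%

Space savings = 1 - 27519/44238 = 37.79%


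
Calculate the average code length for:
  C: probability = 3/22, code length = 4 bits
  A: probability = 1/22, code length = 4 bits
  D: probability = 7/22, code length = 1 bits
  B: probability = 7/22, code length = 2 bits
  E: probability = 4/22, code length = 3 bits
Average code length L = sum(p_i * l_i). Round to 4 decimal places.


Weighted contributions p_i * l_i:
  C: (3/22) * 4 = 12/22
  A: (1/22) * 4 = 4/22
  D: (7/22) * 1 = 7/22
  B: (7/22) * 2 = 14/22
  E: (4/22) * 3 = 12/22
Sum = (12 + 4 + 7 + 14 + 12)/22 = 49/22

L = 49/22 = 2.2273 bits/symbol


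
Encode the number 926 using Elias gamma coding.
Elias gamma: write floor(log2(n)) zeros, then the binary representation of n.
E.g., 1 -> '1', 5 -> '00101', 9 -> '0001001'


num_bits = floor(log2(926)) + 1 = 10
leading_zeros = num_bits - 1 = 9
binary(926) = 1110011110

Elias gamma(926) = '000000000' + '1110011110' = 0000000001110011110 (19 bits)


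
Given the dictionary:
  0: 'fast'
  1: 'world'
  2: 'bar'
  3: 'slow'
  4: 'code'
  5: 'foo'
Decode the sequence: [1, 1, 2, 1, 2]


Look up each index in the dictionary:
  1 -> 'world'
  1 -> 'world'
  2 -> 'bar'
  1 -> 'world'
  2 -> 'bar'

Decoded: "world world bar world bar"


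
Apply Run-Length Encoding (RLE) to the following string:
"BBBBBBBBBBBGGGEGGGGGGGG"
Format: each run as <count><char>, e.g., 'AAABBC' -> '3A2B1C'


Scanning runs left to right:
  i=0: run of 'B' x 11 -> '11B'
  i=11: run of 'G' x 3 -> '3G'
  i=14: run of 'E' x 1 -> '1E'
  i=15: run of 'G' x 8 -> '8G'

RLE = 11B3G1E8G


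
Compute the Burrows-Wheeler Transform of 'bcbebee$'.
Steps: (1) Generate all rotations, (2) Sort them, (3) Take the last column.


Rotations (sorted):
  0: $bcbebee -> last char: e
  1: bcbebee$ -> last char: $
  2: bebee$bc -> last char: c
  3: bee$bcbe -> last char: e
  4: cbebee$b -> last char: b
  5: e$bcbebe -> last char: e
  6: ebee$bcb -> last char: b
  7: ee$bcbeb -> last char: b


BWT = e$cebebb


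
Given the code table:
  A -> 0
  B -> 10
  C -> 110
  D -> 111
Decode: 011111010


Decoding:
0 -> A
111 -> D
110 -> C
10 -> B


Result: ADCB


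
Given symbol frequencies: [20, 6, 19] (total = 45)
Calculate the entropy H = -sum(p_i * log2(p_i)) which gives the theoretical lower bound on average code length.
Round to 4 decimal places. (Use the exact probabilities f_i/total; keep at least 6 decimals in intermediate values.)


Per-symbol terms -p_i * log2(p_i) with p_i = f_i/45:
  p = 20/45 = 0.444444: log2(p) = -1.169925, -p*log2(p) = 0.519967
  p = 6/45 = 0.133333: log2(p) = -2.906891, -p*log2(p) = 0.387585
  p = 19/45 = 0.422222: log2(p) = -1.243926, -p*log2(p) = 0.525213
H = 0.519967 + 0.387585 + 0.525213 = 1.432765

H = 1.4328 bits/symbol


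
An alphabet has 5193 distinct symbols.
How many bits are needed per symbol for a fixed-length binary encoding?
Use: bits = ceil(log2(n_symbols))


log2(5193) = 12.3424
Bracket: 2^12 = 4096 < 5193 <= 2^13 = 8192
So ceil(log2(5193)) = 13

bits = ceil(log2(5193)) = ceil(12.3424) = 13 bits


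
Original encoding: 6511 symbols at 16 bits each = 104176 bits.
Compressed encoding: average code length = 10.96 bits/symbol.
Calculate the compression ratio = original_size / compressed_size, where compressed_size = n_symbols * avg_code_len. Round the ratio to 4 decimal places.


original_size = n_symbols * orig_bits = 6511 * 16 = 104176 bits
compressed_size = n_symbols * avg_code_len = 6511 * 10.96 = 71360.56 bits
ratio = original_size / compressed_size = 104176 / 71360.56 = 1.4599

Compression ratio = 1.4599


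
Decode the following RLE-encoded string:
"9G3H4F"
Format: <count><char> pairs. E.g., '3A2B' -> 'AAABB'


Expanding each <count><char> pair:
  9G -> 'GGGGGGGGG'
  3H -> 'HHH'
  4F -> 'FFFF'

Decoded = GGGGGGGGGHHHFFFF


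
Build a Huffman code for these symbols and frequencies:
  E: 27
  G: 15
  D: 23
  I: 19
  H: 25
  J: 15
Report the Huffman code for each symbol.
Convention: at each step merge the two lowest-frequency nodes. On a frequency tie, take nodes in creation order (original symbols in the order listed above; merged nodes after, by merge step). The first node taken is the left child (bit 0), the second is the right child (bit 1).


Huffman tree construction:
Step 1: Merge G(15) + J(15) = 30
Step 2: Merge I(19) + D(23) = 42
Step 3: Merge H(25) + E(27) = 52
Step 4: Merge (G+J)(30) + (I+D)(42) = 72
Step 5: Merge (H+E)(52) + ((G+J)+(I+D))(72) = 124
Read each symbol's code off the tree from the root (left child = 0, right child = 1).

Codes:
  E: 01 (length 2)
  G: 100 (length 3)
  D: 111 (length 3)
  I: 110 (length 3)
  H: 00 (length 2)
  J: 101 (length 3)
Average code length: 320/124 = 2.5806 bits/symbol


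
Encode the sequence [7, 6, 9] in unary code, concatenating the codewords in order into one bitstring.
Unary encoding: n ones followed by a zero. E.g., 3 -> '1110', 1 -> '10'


Encode each number as n ones followed by a terminating 0:
  7 -> 11111110 (8 bits)
  6 -> 1111110 (7 bits)
  9 -> 1111111110 (10 bits)
Total length = 8 + 7 + 10 = 25 bits.

Unary([7, 6, 9]) = 1111111011111101111111110 (25 bits)


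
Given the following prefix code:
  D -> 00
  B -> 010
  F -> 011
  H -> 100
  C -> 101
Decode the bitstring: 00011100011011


Decoding step by step:
Bits 00 -> D
Bits 011 -> F
Bits 100 -> H
Bits 011 -> F
Bits 011 -> F


Decoded message: DFHFF


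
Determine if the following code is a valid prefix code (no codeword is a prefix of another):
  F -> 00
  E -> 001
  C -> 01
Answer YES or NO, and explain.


Checking each pair (does one codeword prefix another?):
  F='00' vs E='001': prefix -- VIOLATION

NO -- this is NOT a valid prefix code. F (00) is a prefix of E (001).


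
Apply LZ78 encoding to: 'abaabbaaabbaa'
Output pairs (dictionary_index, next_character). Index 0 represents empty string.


LZ78 encoding steps:
Dictionary: {0: ''}
Step 1: w='' (idx 0), next='a' -> output (0, 'a'), add 'a' as idx 1
Step 2: w='' (idx 0), next='b' -> output (0, 'b'), add 'b' as idx 2
Step 3: w='a' (idx 1), next='a' -> output (1, 'a'), add 'aa' as idx 3
Step 4: w='b' (idx 2), next='b' -> output (2, 'b'), add 'bb' as idx 4
Step 5: w='aa' (idx 3), next='a' -> output (3, 'a'), add 'aaa' as idx 5
Step 6: w='bb' (idx 4), next='a' -> output (4, 'a'), add 'bba' as idx 6
Step 7: w='a' (idx 1), end of input -> output (1, '')


Encoded: [(0, 'a'), (0, 'b'), (1, 'a'), (2, 'b'), (3, 'a'), (4, 'a'), (1, '')]


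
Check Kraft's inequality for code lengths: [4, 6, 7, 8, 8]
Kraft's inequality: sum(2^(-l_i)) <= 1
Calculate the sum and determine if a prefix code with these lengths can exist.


Sum = 2^(-4) + 2^(-6) + 2^(-7) + 2^(-8) + 2^(-8)
    = 0.0625 + 0.015625 + 0.0078125 + 0.00390625 + 0.00390625
    = 24/256 = 0.09375
Since 0.09375 <= 1, Kraft's inequality IS satisfied.
A prefix code with these lengths CAN exist.

Kraft sum = 0.09375. Satisfied.


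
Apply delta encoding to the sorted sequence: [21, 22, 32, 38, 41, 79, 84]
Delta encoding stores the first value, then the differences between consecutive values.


First value: 21
Deltas:
  22 - 21 = 1
  32 - 22 = 10
  38 - 32 = 6
  41 - 38 = 3
  79 - 41 = 38
  84 - 79 = 5


Delta encoded: [21, 1, 10, 6, 3, 38, 5]


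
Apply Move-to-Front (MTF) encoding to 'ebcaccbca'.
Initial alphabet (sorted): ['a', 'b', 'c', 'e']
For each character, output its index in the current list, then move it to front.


MTF encoding:
'e': index 3 in ['a', 'b', 'c', 'e'] -> ['e', 'a', 'b', 'c']
'b': index 2 in ['e', 'a', 'b', 'c'] -> ['b', 'e', 'a', 'c']
'c': index 3 in ['b', 'e', 'a', 'c'] -> ['c', 'b', 'e', 'a']
'a': index 3 in ['c', 'b', 'e', 'a'] -> ['a', 'c', 'b', 'e']
'c': index 1 in ['a', 'c', 'b', 'e'] -> ['c', 'a', 'b', 'e']
'c': index 0 in ['c', 'a', 'b', 'e'] -> ['c', 'a', 'b', 'e']
'b': index 2 in ['c', 'a', 'b', 'e'] -> ['b', 'c', 'a', 'e']
'c': index 1 in ['b', 'c', 'a', 'e'] -> ['c', 'b', 'a', 'e']
'a': index 2 in ['c', 'b', 'a', 'e'] -> ['a', 'c', 'b', 'e']


Output: [3, 2, 3, 3, 1, 0, 2, 1, 2]


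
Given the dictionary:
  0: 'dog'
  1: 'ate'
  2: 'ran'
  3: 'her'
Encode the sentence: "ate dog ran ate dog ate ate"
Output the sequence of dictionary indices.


Look up each word in the dictionary:
  'ate' -> 1
  'dog' -> 0
  'ran' -> 2
  'ate' -> 1
  'dog' -> 0
  'ate' -> 1
  'ate' -> 1

Encoded: [1, 0, 2, 1, 0, 1, 1]


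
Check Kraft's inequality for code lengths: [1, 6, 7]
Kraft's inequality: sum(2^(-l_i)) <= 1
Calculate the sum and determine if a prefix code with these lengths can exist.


Sum = 2^(-1) + 2^(-6) + 2^(-7)
    = 0.5 + 0.015625 + 0.0078125
    = 67/128 = 0.5234375
Since 0.5234375 <= 1, Kraft's inequality IS satisfied.
A prefix code with these lengths CAN exist.

Kraft sum = 0.5234375. Satisfied.


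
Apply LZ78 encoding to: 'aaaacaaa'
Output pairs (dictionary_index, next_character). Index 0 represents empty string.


LZ78 encoding steps:
Dictionary: {0: ''}
Step 1: w='' (idx 0), next='a' -> output (0, 'a'), add 'a' as idx 1
Step 2: w='a' (idx 1), next='a' -> output (1, 'a'), add 'aa' as idx 2
Step 3: w='a' (idx 1), next='c' -> output (1, 'c'), add 'ac' as idx 3
Step 4: w='aa' (idx 2), next='a' -> output (2, 'a'), add 'aaa' as idx 4


Encoded: [(0, 'a'), (1, 'a'), (1, 'c'), (2, 'a')]


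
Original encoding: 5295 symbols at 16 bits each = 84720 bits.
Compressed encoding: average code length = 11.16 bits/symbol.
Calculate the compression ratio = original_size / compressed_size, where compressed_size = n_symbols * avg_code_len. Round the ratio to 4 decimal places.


original_size = n_symbols * orig_bits = 5295 * 16 = 84720 bits
compressed_size = n_symbols * avg_code_len = 5295 * 11.16 = 59092.2 bits
ratio = original_size / compressed_size = 84720 / 59092.2 = 1.4337

Compression ratio = 1.4337


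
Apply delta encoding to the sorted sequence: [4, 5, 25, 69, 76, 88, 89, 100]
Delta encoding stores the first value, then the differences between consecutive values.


First value: 4
Deltas:
  5 - 4 = 1
  25 - 5 = 20
  69 - 25 = 44
  76 - 69 = 7
  88 - 76 = 12
  89 - 88 = 1
  100 - 89 = 11


Delta encoded: [4, 1, 20, 44, 7, 12, 1, 11]


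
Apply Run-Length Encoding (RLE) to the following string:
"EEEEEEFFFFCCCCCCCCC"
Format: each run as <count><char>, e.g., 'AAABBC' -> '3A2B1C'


Scanning runs left to right:
  i=0: run of 'E' x 6 -> '6E'
  i=6: run of 'F' x 4 -> '4F'
  i=10: run of 'C' x 9 -> '9C'

RLE = 6E4F9C


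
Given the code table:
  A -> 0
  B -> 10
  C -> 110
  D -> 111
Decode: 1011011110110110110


Decoding:
10 -> B
110 -> C
111 -> D
10 -> B
110 -> C
110 -> C
110 -> C


Result: BCDBCCC


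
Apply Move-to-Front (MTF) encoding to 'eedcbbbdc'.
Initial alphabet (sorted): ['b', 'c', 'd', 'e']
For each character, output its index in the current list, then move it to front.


MTF encoding:
'e': index 3 in ['b', 'c', 'd', 'e'] -> ['e', 'b', 'c', 'd']
'e': index 0 in ['e', 'b', 'c', 'd'] -> ['e', 'b', 'c', 'd']
'd': index 3 in ['e', 'b', 'c', 'd'] -> ['d', 'e', 'b', 'c']
'c': index 3 in ['d', 'e', 'b', 'c'] -> ['c', 'd', 'e', 'b']
'b': index 3 in ['c', 'd', 'e', 'b'] -> ['b', 'c', 'd', 'e']
'b': index 0 in ['b', 'c', 'd', 'e'] -> ['b', 'c', 'd', 'e']
'b': index 0 in ['b', 'c', 'd', 'e'] -> ['b', 'c', 'd', 'e']
'd': index 2 in ['b', 'c', 'd', 'e'] -> ['d', 'b', 'c', 'e']
'c': index 2 in ['d', 'b', 'c', 'e'] -> ['c', 'd', 'b', 'e']


Output: [3, 0, 3, 3, 3, 0, 0, 2, 2]


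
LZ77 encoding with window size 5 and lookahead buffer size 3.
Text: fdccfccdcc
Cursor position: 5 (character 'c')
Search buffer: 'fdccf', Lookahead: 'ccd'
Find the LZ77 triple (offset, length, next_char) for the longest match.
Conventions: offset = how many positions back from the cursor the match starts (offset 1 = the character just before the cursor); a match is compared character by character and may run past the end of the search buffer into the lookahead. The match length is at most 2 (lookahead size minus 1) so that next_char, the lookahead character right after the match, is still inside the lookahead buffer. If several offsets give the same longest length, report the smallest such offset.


Try each offset into the search buffer:
  offset=1 (pos 4, char 'f'): match length 0
  offset=2 (pos 3, char 'c'): match length 1
  offset=3 (pos 2, char 'c'): match length 2
  offset=4 (pos 1, char 'd'): match length 0
  offset=5 (pos 0, char 'f'): match length 0
Longest match has length 2 at offset 3.
next_char = character at position 5 + 2 = 7 -> 'd'

Best match: offset=3, length=2 (matching 'cc' starting at position 2)
LZ77 triple: (3, 2, 'd')


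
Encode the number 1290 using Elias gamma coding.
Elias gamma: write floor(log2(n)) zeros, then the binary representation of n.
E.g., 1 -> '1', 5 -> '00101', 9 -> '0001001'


num_bits = floor(log2(1290)) + 1 = 11
leading_zeros = num_bits - 1 = 10
binary(1290) = 10100001010

Elias gamma(1290) = '0000000000' + '10100001010' = 000000000010100001010 (21 bits)


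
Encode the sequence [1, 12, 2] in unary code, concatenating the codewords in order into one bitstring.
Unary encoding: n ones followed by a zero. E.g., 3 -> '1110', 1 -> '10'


Encode each number as n ones followed by a terminating 0:
  1 -> 10 (2 bits)
  12 -> 1111111111110 (13 bits)
  2 -> 110 (3 bits)
Total length = 2 + 13 + 3 = 18 bits.

Unary([1, 12, 2]) = 101111111111110110 (18 bits)


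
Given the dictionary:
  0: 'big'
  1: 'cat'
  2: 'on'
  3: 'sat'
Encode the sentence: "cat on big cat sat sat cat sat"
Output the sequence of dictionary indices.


Look up each word in the dictionary:
  'cat' -> 1
  'on' -> 2
  'big' -> 0
  'cat' -> 1
  'sat' -> 3
  'sat' -> 3
  'cat' -> 1
  'sat' -> 3

Encoded: [1, 2, 0, 1, 3, 3, 1, 3]


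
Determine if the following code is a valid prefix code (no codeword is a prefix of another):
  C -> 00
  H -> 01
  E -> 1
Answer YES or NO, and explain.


Checking each pair (does one codeword prefix another?):
  C='00' vs H='01': no prefix
  C='00' vs E='1': no prefix
  H='01' vs C='00': no prefix
  H='01' vs E='1': no prefix
  E='1' vs C='00': no prefix
  E='1' vs H='01': no prefix
No violation found over all pairs.

YES -- this is a valid prefix code. No codeword is a prefix of any other codeword.


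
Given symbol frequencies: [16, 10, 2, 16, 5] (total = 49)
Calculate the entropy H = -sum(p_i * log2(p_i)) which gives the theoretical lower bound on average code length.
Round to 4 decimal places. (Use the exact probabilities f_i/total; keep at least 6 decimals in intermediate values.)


Per-symbol terms -p_i * log2(p_i) with p_i = f_i/49:
  p = 16/49 = 0.326531: log2(p) = -1.614710, -p*log2(p) = 0.527252
  p = 10/49 = 0.204082: log2(p) = -2.292782, -p*log2(p) = 0.467915
  p = 2/49 = 0.040816: log2(p) = -4.614710, -p*log2(p) = 0.188356
  p = 16/49 = 0.326531: log2(p) = -1.614710, -p*log2(p) = 0.527252
  p = 5/49 = 0.102041: log2(p) = -3.292782, -p*log2(p) = 0.335998
H = 0.527252 + 0.467915 + 0.188356 + 0.527252 + 0.335998 = 2.046773

H = 2.0468 bits/symbol


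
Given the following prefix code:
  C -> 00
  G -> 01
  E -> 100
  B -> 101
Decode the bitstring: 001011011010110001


Decoding step by step:
Bits 00 -> C
Bits 101 -> B
Bits 101 -> B
Bits 101 -> B
Bits 01 -> G
Bits 100 -> E
Bits 01 -> G


Decoded message: CBBBGEG


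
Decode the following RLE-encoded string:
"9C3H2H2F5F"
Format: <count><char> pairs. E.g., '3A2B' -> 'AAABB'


Expanding each <count><char> pair:
  9C -> 'CCCCCCCCC'
  3H -> 'HHH'
  2H -> 'HH'
  2F -> 'FF'
  5F -> 'FFFFF'

Decoded = CCCCCCCCCHHHHHFFFFFFF


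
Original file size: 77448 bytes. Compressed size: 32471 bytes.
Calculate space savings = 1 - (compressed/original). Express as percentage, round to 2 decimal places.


ratio = compressed/original = 32471/77448 = 0.419262
savings = 1 - ratio = 1 - 0.419262 = 0.580738
as a percentage: 0.580738 * 100 = 58.07%

Space savings = 1 - 32471/77448 = 58.07%


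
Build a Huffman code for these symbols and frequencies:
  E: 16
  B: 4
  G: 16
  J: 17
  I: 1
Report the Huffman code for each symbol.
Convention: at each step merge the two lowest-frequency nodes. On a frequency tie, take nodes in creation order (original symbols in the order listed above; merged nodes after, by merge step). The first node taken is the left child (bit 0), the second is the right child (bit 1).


Huffman tree construction:
Step 1: Merge I(1) + B(4) = 5
Step 2: Merge (I+B)(5) + E(16) = 21
Step 3: Merge G(16) + J(17) = 33
Step 4: Merge ((I+B)+E)(21) + (G+J)(33) = 54
Read each symbol's code off the tree from the root (left child = 0, right child = 1).

Codes:
  E: 01 (length 2)
  B: 001 (length 3)
  G: 10 (length 2)
  J: 11 (length 2)
  I: 000 (length 3)
Average code length: 113/54 = 2.0926 bits/symbol


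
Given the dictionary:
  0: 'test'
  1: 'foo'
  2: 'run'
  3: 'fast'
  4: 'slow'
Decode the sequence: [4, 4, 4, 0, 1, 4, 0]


Look up each index in the dictionary:
  4 -> 'slow'
  4 -> 'slow'
  4 -> 'slow'
  0 -> 'test'
  1 -> 'foo'
  4 -> 'slow'
  0 -> 'test'

Decoded: "slow slow slow test foo slow test"


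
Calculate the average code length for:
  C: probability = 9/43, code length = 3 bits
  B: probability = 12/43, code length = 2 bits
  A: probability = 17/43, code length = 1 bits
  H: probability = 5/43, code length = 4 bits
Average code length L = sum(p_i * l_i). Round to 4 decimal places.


Weighted contributions p_i * l_i:
  C: (9/43) * 3 = 27/43
  B: (12/43) * 2 = 24/43
  A: (17/43) * 1 = 17/43
  H: (5/43) * 4 = 20/43
Sum = (27 + 24 + 17 + 20)/43 = 88/43

L = 88/43 = 2.0465 bits/symbol


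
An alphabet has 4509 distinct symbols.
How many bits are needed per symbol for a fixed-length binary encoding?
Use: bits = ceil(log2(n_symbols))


log2(4509) = 12.1386
Bracket: 2^12 = 4096 < 4509 <= 2^13 = 8192
So ceil(log2(4509)) = 13

bits = ceil(log2(4509)) = ceil(12.1386) = 13 bits


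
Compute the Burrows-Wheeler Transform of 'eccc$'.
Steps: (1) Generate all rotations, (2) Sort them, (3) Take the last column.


Rotations (sorted):
  0: $eccc -> last char: c
  1: c$ecc -> last char: c
  2: cc$ec -> last char: c
  3: ccc$e -> last char: e
  4: eccc$ -> last char: $


BWT = ccce$


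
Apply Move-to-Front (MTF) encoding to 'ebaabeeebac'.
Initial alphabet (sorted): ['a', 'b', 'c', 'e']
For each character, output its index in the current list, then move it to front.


MTF encoding:
'e': index 3 in ['a', 'b', 'c', 'e'] -> ['e', 'a', 'b', 'c']
'b': index 2 in ['e', 'a', 'b', 'c'] -> ['b', 'e', 'a', 'c']
'a': index 2 in ['b', 'e', 'a', 'c'] -> ['a', 'b', 'e', 'c']
'a': index 0 in ['a', 'b', 'e', 'c'] -> ['a', 'b', 'e', 'c']
'b': index 1 in ['a', 'b', 'e', 'c'] -> ['b', 'a', 'e', 'c']
'e': index 2 in ['b', 'a', 'e', 'c'] -> ['e', 'b', 'a', 'c']
'e': index 0 in ['e', 'b', 'a', 'c'] -> ['e', 'b', 'a', 'c']
'e': index 0 in ['e', 'b', 'a', 'c'] -> ['e', 'b', 'a', 'c']
'b': index 1 in ['e', 'b', 'a', 'c'] -> ['b', 'e', 'a', 'c']
'a': index 2 in ['b', 'e', 'a', 'c'] -> ['a', 'b', 'e', 'c']
'c': index 3 in ['a', 'b', 'e', 'c'] -> ['c', 'a', 'b', 'e']


Output: [3, 2, 2, 0, 1, 2, 0, 0, 1, 2, 3]
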